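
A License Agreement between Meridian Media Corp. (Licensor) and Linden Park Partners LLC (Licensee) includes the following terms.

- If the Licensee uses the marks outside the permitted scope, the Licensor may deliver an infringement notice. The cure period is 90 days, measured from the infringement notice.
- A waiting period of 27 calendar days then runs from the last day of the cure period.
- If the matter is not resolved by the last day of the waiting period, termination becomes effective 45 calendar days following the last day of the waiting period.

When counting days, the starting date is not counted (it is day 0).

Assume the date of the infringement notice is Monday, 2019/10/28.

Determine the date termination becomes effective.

2020/04/07

The last day of the cure period: 90 calendar days after 2019/10/28 is 2020/01/26.
The last day of the waiting period: 2020/01/26 + 27 days = 2020/02/22.
The date termination becomes effective: 2020/02/22 + 45 days = 2020/04/07.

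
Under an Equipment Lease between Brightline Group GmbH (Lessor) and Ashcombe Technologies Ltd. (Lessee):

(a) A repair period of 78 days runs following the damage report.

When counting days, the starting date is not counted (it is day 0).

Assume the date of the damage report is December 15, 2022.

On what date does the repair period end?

Adding 78 calendar days to December 15, 2022 gives March 3, 2023, which is the last day of the repair period.

March 3, 2023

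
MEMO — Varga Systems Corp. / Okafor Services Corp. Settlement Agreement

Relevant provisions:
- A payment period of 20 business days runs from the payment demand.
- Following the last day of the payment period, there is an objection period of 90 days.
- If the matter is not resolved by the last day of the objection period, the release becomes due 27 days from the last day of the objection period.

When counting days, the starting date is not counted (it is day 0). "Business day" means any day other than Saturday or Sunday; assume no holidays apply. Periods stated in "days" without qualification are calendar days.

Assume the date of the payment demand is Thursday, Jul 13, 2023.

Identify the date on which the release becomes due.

Dec 5, 2023

The last day of the payment period: counting 20 business days from Thursday, Jul 13, 2023 (Jul 14, Jul 17, Jul 18, Jul 19, …, Aug 8, Aug 9, Aug 10, skipping weekends) reaches Thursday, Aug 10, 2023.
The last day of the objection period: Aug 10, 2023 + 90 days = Nov 8, 2023.
Adding 27 calendar days to Nov 8, 2023 gives Dec 5, 2023, which is the date on which the release becomes due.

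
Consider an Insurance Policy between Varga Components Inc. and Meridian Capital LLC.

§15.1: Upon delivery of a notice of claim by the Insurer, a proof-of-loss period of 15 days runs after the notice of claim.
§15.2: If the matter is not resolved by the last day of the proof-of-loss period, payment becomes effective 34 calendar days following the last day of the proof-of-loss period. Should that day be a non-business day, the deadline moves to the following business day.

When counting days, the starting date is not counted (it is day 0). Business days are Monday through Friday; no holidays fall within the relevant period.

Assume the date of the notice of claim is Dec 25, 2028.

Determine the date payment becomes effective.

Feb 12, 2029

The last day of the proof-of-loss period: Dec 25, 2028 + 15 days = Jan 9, 2029.
The date payment becomes effective: Jan 9, 2029 + 34 days = Feb 12, 2029. Feb 12, 2029 is a Monday, so no roll-forward applies.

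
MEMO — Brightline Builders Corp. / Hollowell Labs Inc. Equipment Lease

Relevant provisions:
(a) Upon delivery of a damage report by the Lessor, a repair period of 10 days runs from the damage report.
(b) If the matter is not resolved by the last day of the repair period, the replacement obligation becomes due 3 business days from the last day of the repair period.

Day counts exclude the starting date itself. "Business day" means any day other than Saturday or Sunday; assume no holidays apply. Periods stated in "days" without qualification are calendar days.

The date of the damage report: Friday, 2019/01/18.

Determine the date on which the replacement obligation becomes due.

2019/01/31

The last day of the repair period: 10 calendar days after 2019/01/18 is 2019/01/28.
The date on which the replacement obligation becomes due: counting 3 business days from Monday, 2019/01/28 (Jan 29, Jan 30, Jan 31, skipping weekends) reaches Thursday, 2019/01/31.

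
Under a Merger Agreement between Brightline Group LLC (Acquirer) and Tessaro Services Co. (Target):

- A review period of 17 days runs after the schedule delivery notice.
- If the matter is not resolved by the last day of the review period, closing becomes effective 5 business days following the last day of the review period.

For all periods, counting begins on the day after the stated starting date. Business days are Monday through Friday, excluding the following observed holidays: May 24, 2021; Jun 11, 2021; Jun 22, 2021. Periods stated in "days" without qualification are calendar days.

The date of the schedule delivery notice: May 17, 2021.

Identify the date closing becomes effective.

Jun 10, 2021

Adding 17 calendar days to May 17, 2021 gives Jun 3, 2021, which is the last day of the review period.
The date closing becomes effective: counting 5 business days from Thursday, Jun 3, 2021 (Jun 4, Jun 7, Jun 8, Jun 9, Jun 10, skipping weekends) reaches Thursday, Jun 10, 2021.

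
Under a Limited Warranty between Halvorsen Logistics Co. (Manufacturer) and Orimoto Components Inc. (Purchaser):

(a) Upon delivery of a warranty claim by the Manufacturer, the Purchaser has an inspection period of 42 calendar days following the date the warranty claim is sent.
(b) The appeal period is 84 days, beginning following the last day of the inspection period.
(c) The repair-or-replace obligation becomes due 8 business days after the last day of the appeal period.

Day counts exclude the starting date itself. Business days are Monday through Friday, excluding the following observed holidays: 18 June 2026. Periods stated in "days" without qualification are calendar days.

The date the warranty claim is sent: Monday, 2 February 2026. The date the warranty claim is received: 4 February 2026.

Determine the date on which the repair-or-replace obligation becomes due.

19 June 2026

The last day of the inspection period: 42 calendar days after 2 February 2026 is 16 March 2026.
The last day of the appeal period: 16 March 2026 + 84 days = 8 June 2026.
The date on which the repair-or-replace obligation becomes due: 8 business days after Monday, 8 June 2026, skipping weekends and the listed holiday on Jun 18 — Jun 9, Jun 10, Jun 11, Jun 12, Jun 15, Jun 16, Jun 17, Jun 19 — lands on Friday, 19 June 2026.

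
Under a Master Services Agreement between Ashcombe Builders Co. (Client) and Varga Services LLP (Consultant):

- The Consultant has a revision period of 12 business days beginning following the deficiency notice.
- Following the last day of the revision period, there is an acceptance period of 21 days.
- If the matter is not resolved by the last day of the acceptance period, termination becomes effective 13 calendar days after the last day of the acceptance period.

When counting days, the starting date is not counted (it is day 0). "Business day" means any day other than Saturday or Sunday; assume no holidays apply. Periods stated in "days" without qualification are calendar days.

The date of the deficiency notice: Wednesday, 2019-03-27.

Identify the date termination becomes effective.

2019-05-16

The last day of the revision period: 12 business days after Wednesday, 2019-03-27, skipping weekends — Mar 28, Mar 29, Apr 1, Apr 2, …, Apr 10, Apr 11, Apr 12 — lands on Friday, 2019-04-12.
The last day of the acceptance period: 21 calendar days after 2019-04-12 is 2019-05-03.
The date termination becomes effective: 2019-05-03 + 13 days = 2019-05-16.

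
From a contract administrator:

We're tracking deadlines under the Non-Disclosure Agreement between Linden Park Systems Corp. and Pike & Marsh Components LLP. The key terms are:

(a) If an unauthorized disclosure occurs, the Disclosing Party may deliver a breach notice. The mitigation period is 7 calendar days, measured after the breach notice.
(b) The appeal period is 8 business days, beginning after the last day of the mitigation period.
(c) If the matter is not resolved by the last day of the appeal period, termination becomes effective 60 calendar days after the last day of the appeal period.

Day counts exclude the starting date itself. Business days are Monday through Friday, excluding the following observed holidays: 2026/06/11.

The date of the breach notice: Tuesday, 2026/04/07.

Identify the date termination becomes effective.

The last day of the mitigation period: 7 calendar days after 2026/04/07 is 2026/04/14.
From Tuesday, 2026/04/14, 8 business days (Apr 15, Apr 16, Apr 17, Apr 20, Apr 21, Apr 22, Apr 23, Apr 24, skipping weekends) brings us to Friday, 2026/04/24, which is the last day of the appeal period.
The date termination becomes effective: 2026/04/24 + 60 days = 2026/06/23.

2026/06/23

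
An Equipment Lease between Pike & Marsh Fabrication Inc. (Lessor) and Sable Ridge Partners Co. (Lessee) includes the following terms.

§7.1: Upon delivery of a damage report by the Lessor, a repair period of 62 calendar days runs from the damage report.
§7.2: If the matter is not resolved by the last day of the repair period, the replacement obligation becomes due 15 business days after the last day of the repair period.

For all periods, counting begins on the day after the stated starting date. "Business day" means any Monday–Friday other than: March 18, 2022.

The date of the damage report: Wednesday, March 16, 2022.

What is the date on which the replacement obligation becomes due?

June 7, 2022

The last day of the repair period: 62 calendar days after March 16, 2022 is May 17, 2022.
The date on which the replacement obligation becomes due: counting 15 business days from Tuesday, May 17, 2022 (May 18, May 19, May 20, May 23, …, Jun 3, Jun 6, Jun 7, skipping weekends) reaches Tuesday, June 7, 2022.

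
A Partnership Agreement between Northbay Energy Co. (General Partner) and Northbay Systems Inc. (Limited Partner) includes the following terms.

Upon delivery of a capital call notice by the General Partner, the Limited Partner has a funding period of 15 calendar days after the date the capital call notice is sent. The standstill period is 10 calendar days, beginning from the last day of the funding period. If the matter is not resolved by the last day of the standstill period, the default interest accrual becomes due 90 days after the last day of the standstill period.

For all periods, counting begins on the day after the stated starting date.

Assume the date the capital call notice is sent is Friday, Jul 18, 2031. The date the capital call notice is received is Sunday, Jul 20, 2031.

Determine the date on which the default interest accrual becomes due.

The last day of the funding period: 15 calendar days after Jul 18, 2031 is Aug 2, 2031.
The last day of the standstill period: 10 calendar days after Aug 2, 2031 is Aug 12, 2031.
The date on which the default interest accrual becomes due: 90 calendar days after Aug 12, 2031 is Nov 10, 2031.

Nov 10, 2031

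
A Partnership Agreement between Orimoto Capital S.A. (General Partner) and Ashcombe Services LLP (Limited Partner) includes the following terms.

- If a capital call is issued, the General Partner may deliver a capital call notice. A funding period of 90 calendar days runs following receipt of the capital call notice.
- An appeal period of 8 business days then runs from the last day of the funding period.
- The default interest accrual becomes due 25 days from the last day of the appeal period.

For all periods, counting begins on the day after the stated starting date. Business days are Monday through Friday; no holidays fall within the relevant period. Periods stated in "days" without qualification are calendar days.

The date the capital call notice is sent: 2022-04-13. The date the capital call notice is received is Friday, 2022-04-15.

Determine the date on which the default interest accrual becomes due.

2022-08-20

The last day of the funding period: 90 calendar days after 2022-04-15 is 2022-07-14.
The last day of the appeal period: 8 business days after Thursday, 2022-07-14, skipping weekends — Jul 15, Jul 18, Jul 19, Jul 20, Jul 21, Jul 22, Jul 25, Jul 26 — lands on Tuesday, 2022-07-26.
The date on which the default interest accrual becomes due: 2022-07-26 + 25 days = 2022-08-20.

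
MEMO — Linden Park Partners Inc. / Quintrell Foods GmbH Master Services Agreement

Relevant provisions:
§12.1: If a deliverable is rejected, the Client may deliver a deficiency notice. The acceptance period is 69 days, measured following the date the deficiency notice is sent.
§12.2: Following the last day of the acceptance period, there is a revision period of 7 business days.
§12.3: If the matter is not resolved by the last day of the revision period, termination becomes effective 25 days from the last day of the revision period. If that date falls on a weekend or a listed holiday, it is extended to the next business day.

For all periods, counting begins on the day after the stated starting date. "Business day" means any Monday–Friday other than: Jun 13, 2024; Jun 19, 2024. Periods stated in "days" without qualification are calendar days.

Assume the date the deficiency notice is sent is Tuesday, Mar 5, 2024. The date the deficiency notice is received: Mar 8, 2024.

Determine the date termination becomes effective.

Jun 17, 2024

The last day of the acceptance period: Mar 5, 2024 + 69 days = May 13, 2024.
From Monday, May 13, 2024, 7 business days (May 14, May 15, May 16, May 17, May 20, May 21, May 22, skipping weekends) brings us to Wednesday, May 22, 2024, which is the last day of the revision period.
The date termination becomes effective: May 22, 2024 + 25 days = Jun 16, 2024. That falls on a Sunday, so it rolls to the next business day, Monday, Jun 17, 2024.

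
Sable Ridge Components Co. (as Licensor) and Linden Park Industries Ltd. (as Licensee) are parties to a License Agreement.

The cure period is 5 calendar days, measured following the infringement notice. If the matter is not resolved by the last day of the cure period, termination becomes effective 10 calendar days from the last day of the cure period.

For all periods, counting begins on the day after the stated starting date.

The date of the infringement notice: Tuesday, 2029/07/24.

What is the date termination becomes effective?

Adding 5 calendar days to 2029/07/24 gives 2029/07/29, which is the last day of the cure period.
The date termination becomes effective: 2029/07/29 + 10 days = 2029/08/08.

2029/08/08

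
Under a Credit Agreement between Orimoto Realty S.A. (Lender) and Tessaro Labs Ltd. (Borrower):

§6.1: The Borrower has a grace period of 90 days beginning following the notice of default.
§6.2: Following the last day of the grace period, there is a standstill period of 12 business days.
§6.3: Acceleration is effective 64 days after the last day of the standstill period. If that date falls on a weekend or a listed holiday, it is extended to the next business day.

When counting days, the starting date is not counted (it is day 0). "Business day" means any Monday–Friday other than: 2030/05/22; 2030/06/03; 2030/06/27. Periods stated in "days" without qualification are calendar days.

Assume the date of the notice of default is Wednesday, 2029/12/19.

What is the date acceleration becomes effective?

The last day of the grace period: 2029/12/19 + 90 days = 2030/03/19.
From Tuesday, 2030/03/19, 12 business days (Mar 20, Mar 21, Mar 22, Mar 25, …, Apr 2, Apr 3, Apr 4, skipping weekends) brings us to Thursday, 2030/04/04, which is the last day of the standstill period.
The date acceleration becomes effective: 2030/04/04 + 64 days = 2030/06/07. 2030/06/07 is a Friday and is not a listed holiday, so no roll-forward applies.

2030/06/07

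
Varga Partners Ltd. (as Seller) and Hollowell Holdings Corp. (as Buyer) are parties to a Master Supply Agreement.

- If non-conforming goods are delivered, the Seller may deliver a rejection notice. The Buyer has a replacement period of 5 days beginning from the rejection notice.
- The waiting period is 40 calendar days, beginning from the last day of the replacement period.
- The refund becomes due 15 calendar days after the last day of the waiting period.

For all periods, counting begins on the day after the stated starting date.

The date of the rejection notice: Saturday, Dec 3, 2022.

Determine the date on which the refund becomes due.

Adding 5 calendar days to Dec 3, 2022 gives Dec 8, 2022, which is the last day of the replacement period.
The last day of the waiting period: Dec 8, 2022 + 40 days = Jan 17, 2023.
The date on which the refund becomes due: Jan 17, 2023 + 15 days = Feb 1, 2023.

Feb 1, 2023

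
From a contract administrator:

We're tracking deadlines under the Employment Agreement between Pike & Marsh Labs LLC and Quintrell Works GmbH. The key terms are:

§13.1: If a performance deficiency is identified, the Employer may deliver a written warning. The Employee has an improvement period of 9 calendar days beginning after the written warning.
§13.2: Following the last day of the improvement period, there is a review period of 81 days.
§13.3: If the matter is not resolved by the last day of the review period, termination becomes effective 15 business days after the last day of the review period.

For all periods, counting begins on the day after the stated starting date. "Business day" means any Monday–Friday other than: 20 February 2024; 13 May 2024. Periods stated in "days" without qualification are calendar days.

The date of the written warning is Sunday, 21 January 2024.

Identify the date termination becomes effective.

Adding 9 calendar days to 21 January 2024 gives 30 January 2024, which is the last day of the improvement period.
Adding 81 calendar days to 30 January 2024 gives 20 April 2024, which is the last day of the review period.
From Saturday, 20 April 2024, 15 business days (Apr 22, Apr 23, Apr 24, Apr 25, …, May 8, May 9, May 10, skipping weekends) brings us to Friday, 10 May 2024, which is the date termination becomes effective.

10 May 2024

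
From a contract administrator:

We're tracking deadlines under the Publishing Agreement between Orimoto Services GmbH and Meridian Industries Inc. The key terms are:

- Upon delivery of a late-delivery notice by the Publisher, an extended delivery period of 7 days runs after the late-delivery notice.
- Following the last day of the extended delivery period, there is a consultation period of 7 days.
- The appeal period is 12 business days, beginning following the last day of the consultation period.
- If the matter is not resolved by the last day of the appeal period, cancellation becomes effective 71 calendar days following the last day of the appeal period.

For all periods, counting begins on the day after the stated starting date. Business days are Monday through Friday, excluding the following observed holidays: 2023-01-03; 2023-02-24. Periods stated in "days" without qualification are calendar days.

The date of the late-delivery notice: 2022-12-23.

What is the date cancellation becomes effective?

2023-04-05

Adding 7 calendar days to 2022-12-23 gives 2022-12-30, which is the last day of the extended delivery period.
The last day of the consultation period: 2022-12-30 + 7 days = 2023-01-06.
From Friday, 2023-01-06, 12 business days (Jan 9, Jan 10, Jan 11, Jan 12, …, Jan 20, Jan 23, Jan 24, skipping weekends) brings us to Tuesday, 2023-01-24, which is the last day of the appeal period.
The date cancellation becomes effective: 2023-01-24 + 71 days = 2023-04-05.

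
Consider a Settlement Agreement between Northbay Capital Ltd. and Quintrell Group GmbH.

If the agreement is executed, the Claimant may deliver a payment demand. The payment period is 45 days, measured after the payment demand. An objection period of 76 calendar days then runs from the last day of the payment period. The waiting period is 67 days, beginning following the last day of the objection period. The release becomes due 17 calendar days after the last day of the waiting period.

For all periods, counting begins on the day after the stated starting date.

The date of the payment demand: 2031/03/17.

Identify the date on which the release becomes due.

The last day of the payment period: 45 calendar days after 2031/03/17 is 2031/05/01.
The last day of the objection period: 2031/05/01 + 76 days = 2031/07/16.
The last day of the waiting period: 2031/07/16 + 67 days = 2031/09/21.
The date on which the release becomes due: 2031/09/21 + 17 days = 2031/10/08.

2031/10/08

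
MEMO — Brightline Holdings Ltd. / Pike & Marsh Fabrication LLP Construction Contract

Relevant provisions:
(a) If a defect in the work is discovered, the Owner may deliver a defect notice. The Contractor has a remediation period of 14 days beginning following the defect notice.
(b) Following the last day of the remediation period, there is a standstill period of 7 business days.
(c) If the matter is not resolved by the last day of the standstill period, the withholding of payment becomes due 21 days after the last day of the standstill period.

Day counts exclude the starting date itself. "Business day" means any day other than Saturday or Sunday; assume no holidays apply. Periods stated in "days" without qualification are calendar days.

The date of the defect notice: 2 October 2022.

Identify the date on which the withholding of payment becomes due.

15 November 2022

The last day of the remediation period: 2 October 2022 + 14 days = 16 October 2022.
The last day of the standstill period: 7 business days after Sunday, 16 October 2022, skipping weekends — Oct 17, Oct 18, Oct 19, Oct 20, Oct 21, Oct 24, Oct 25 — lands on Tuesday, 25 October 2022.
The date on which the withholding of payment becomes due: 21 calendar days after 25 October 2022 is 15 November 2022.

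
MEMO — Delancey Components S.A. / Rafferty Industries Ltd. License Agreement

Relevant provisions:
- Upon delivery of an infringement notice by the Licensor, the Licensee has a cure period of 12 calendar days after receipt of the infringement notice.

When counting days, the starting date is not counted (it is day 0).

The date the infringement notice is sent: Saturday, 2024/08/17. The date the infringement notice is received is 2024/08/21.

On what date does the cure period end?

The last day of the cure period: 2024/08/21 + 12 days = 2024/09/02.

2024/09/02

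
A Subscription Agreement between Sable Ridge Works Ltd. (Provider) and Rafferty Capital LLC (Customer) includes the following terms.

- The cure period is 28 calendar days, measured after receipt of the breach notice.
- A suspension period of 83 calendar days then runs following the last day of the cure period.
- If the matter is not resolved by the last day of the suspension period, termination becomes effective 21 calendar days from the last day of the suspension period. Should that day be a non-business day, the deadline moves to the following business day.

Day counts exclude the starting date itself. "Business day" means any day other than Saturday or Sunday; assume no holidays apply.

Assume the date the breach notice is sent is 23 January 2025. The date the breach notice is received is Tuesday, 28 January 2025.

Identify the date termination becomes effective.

9 June 2025

The last day of the cure period: 28 January 2025 + 28 days = 25 February 2025.
The last day of the suspension period: 25 February 2025 + 83 days = 19 May 2025.
The date termination becomes effective: 19 May 2025 + 21 days = 9 June 2025. 9 June 2025 is a Monday, so no roll-forward applies.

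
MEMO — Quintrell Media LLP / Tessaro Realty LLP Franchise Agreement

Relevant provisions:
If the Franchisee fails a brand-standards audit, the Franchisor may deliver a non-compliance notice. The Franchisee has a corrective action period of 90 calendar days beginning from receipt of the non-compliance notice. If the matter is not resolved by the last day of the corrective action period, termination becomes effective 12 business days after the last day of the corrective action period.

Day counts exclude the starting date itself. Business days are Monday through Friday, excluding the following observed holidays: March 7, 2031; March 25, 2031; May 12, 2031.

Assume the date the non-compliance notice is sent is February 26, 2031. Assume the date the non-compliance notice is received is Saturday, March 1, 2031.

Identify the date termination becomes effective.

June 17, 2031

The last day of the corrective action period: March 1, 2031 + 90 days = May 30, 2031.
The date termination becomes effective: 12 business days after Friday, May 30, 2031, skipping weekends — Jun 2, Jun 3, Jun 4, Jun 5, …, Jun 13, Jun 16, Jun 17 — lands on Tuesday, June 17, 2031.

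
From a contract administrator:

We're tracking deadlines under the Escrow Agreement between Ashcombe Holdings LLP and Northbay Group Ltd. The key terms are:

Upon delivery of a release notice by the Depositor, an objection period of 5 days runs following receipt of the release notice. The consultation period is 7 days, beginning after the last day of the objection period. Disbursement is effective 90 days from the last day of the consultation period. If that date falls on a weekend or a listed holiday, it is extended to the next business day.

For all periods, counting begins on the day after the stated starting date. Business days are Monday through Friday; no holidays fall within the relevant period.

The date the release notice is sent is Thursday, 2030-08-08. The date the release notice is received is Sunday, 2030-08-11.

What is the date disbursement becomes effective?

2030-11-21

The last day of the objection period: 2030-08-11 + 5 days = 2030-08-16.
The last day of the consultation period: 2030-08-16 + 7 days = 2030-08-23.
The date disbursement becomes effective: 90 calendar days after 2030-08-23 is 2030-11-21. 2030-11-21 is a Thursday, so no roll-forward applies.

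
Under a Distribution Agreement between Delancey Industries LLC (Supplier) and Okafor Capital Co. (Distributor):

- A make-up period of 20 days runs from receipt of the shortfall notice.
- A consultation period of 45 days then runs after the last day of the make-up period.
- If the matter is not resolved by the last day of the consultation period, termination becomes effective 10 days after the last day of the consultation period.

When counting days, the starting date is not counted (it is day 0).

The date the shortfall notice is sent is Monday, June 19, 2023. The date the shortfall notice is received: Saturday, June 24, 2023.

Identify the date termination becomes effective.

September 7, 2023

The last day of the make-up period: June 24, 2023 + 20 days = July 14, 2023.
Adding 45 calendar days to July 14, 2023 gives August 28, 2023, which is the last day of the consultation period.
Adding 10 calendar days to August 28, 2023 gives September 7, 2023, which is the date termination becomes effective.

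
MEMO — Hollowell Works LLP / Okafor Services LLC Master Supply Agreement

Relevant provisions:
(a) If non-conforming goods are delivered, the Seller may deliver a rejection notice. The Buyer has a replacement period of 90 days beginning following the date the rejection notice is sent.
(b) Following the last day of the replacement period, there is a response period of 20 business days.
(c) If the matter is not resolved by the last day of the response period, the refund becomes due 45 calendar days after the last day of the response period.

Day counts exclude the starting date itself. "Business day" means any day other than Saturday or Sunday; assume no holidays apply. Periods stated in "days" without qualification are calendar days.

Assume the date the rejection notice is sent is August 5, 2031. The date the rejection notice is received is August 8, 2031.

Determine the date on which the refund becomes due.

January 15, 2032

The last day of the replacement period: 90 calendar days after August 5, 2031 is November 3, 2031.
From Monday, November 3, 2031, 20 business days (Nov 4, Nov 5, Nov 6, Nov 7, …, Nov 27, Nov 28, Dec 1, skipping weekends) brings us to Monday, December 1, 2031, which is the last day of the response period.
The date on which the refund becomes due: 45 calendar days after December 1, 2031 is January 15, 2032.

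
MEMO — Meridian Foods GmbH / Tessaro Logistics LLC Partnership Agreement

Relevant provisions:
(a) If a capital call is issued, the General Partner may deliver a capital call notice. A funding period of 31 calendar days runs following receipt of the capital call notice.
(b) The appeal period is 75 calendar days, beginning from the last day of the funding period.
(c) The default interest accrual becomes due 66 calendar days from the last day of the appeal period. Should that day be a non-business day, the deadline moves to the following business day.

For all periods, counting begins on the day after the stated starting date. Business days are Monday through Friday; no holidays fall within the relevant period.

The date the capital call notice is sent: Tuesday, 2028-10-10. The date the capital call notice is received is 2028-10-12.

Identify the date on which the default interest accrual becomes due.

2029-04-02

The last day of the funding period: 2028-10-12 + 31 days = 2028-11-12.
The last day of the appeal period: 75 calendar days after 2028-11-12 is 2029-01-26.
The date on which the default interest accrual becomes due: 66 calendar days after 2029-01-26 is 2029-04-02. 2029-04-02 is a Monday, so no roll-forward applies.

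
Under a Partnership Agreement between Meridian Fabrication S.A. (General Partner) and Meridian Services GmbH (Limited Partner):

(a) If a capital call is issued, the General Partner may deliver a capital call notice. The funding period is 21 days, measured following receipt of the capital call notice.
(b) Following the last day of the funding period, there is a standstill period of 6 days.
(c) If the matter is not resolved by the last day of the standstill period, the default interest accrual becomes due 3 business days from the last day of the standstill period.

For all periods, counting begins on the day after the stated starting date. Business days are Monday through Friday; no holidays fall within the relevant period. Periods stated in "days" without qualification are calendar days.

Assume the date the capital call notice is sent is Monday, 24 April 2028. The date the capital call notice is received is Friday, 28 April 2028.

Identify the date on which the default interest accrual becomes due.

Adding 21 calendar days to 28 April 2028 gives 19 May 2028, which is the last day of the funding period.
The last day of the standstill period: 19 May 2028 + 6 days = 25 May 2028.
The date on which the default interest accrual becomes due: counting 3 business days from Thursday, 25 May 2028 (May 26, May 29, May 30, skipping weekends) reaches Tuesday, 30 May 2028.

30 May 2028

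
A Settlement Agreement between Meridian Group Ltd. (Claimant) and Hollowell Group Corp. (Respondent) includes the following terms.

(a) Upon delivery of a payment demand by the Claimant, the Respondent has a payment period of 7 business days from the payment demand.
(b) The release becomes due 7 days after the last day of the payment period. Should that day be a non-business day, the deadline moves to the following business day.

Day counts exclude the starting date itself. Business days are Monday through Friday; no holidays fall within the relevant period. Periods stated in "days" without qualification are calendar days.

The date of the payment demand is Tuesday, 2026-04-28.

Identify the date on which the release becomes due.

2026-05-14

The last day of the payment period: 7 business days after Tuesday, 2026-04-28, skipping weekends — Apr 29, Apr 30, May 1, May 4, May 5, May 6, May 7 — lands on Thursday, 2026-05-07.
The date on which the release becomes due: 7 calendar days after 2026-05-07 is 2026-05-14. 2026-05-14 is a Thursday, so no roll-forward applies.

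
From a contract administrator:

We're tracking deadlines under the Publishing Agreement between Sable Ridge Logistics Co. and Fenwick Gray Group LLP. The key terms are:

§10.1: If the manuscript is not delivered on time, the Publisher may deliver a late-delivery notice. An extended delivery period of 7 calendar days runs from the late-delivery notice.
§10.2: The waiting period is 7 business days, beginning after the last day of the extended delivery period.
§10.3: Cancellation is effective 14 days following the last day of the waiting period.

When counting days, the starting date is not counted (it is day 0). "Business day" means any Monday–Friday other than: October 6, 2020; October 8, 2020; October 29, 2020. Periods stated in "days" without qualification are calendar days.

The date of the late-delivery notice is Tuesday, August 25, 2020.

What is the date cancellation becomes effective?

September 24, 2020

The last day of the extended delivery period: August 25, 2020 + 7 days = September 1, 2020.
The last day of the waiting period: 7 business days after Tuesday, September 1, 2020, skipping weekends — Sep 2, Sep 3, Sep 4, Sep 7, Sep 8, Sep 9, Sep 10 — lands on Thursday, September 10, 2020.
The date cancellation becomes effective: September 10, 2020 + 14 days = September 24, 2020.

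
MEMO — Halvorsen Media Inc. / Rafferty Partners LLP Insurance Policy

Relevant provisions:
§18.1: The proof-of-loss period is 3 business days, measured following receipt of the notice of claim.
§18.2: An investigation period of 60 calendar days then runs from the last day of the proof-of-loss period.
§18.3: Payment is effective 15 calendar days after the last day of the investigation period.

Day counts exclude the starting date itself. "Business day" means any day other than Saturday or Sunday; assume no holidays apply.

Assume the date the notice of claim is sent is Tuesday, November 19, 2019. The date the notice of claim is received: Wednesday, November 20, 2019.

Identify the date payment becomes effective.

February 8, 2020

From Wednesday, November 20, 2019, 3 business days (Nov 21, Nov 22, Nov 25, skipping weekends) brings us to Monday, November 25, 2019, which is the last day of the proof-of-loss period.
The last day of the investigation period: November 25, 2019 + 60 days = January 24, 2020.
The date payment becomes effective: 15 calendar days after January 24, 2020 is February 8, 2020.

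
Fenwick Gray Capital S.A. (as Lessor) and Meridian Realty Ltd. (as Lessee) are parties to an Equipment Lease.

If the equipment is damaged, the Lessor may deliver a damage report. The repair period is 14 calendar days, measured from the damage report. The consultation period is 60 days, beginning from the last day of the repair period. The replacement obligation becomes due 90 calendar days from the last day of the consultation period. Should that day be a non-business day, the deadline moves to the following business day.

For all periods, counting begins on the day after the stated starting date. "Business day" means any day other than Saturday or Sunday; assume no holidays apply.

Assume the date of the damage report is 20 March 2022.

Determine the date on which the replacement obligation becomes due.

31 August 2022

The last day of the repair period: 14 calendar days after 20 March 2022 is 3 April 2022.
Adding 60 calendar days to 3 April 2022 gives 2 June 2022, which is the last day of the consultation period.
The date on which the replacement obligation becomes due: 2 June 2022 + 90 days = 31 August 2022. 31 August 2022 is a Wednesday, so no roll-forward applies.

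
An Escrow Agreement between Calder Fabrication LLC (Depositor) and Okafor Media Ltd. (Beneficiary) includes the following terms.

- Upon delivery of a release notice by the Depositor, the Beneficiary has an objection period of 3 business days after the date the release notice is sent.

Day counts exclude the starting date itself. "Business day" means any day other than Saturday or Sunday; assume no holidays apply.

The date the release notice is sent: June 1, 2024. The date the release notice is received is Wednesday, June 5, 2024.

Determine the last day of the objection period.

The last day of the objection period: counting 3 business days from Saturday, June 1, 2024 (Jun 3, Jun 4, Jun 5, skipping weekends) reaches Wednesday, June 5, 2024.

June 5, 2024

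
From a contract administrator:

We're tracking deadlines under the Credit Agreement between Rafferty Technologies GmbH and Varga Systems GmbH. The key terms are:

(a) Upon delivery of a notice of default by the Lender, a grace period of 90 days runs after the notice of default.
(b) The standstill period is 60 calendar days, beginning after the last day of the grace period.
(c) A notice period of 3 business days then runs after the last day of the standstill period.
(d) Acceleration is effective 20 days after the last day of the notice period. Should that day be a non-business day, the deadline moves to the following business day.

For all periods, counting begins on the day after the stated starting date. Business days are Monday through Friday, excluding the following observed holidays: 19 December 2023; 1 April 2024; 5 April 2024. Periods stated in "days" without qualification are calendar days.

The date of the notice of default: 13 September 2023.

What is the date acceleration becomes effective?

5 March 2024

Adding 90 calendar days to 13 September 2023 gives 12 December 2023, which is the last day of the grace period.
The last day of the standstill period: 12 December 2023 + 60 days = 10 February 2024.
The last day of the notice period: 3 business days after Saturday, 10 February 2024, skipping weekends — Feb 12, Feb 13, Feb 14 — lands on Wednesday, 14 February 2024.
The date acceleration becomes effective: 20 calendar days after 14 February 2024 is 5 March 2024. 5 March 2024 is a Tuesday and is not a listed holiday, so no roll-forward applies.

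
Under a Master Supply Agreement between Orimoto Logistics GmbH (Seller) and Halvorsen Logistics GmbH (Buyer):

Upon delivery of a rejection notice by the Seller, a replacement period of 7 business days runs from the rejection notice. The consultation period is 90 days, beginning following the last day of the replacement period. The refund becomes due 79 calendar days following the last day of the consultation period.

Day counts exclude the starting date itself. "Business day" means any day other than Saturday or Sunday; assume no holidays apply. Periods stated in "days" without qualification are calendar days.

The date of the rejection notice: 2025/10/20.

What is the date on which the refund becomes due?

2026/04/16

The last day of the replacement period: counting 7 business days from Monday, 2025/10/20 (Oct 21, Oct 22, Oct 23, Oct 24, Oct 27, Oct 28, Oct 29, skipping weekends) reaches Wednesday, 2025/10/29.
The last day of the consultation period: 90 calendar days after 2025/10/29 is 2026/01/27.
Adding 79 calendar days to 2026/01/27 gives 2026/04/16, which is the date on which the refund becomes due.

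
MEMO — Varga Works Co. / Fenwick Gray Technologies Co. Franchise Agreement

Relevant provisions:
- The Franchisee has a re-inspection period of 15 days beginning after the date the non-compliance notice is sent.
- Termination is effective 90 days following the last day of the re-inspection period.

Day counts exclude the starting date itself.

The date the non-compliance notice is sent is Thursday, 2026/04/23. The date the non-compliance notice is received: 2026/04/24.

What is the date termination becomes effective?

2026/08/06

The last day of the re-inspection period: 2026/04/23 + 15 days = 2026/05/08.
Adding 90 calendar days to 2026/05/08 gives 2026/08/06, which is the date termination becomes effective.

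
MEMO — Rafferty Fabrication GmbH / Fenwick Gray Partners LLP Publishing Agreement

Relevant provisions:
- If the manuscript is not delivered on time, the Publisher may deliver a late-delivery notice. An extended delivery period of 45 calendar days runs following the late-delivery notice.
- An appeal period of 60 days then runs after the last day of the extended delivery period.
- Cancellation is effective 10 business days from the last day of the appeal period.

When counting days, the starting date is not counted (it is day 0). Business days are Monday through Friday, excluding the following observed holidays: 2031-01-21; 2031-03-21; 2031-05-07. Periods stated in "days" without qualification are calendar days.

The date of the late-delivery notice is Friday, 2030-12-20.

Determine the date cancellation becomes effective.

2031-04-18

Adding 45 calendar days to 2030-12-20 gives 2031-02-03, which is the last day of the extended delivery period.
Adding 60 calendar days to 2031-02-03 gives 2031-04-04, which is the last day of the appeal period.
The date cancellation becomes effective: 10 business days after Friday, 2031-04-04, skipping weekends — Apr 7, Apr 8, Apr 9, Apr 10, Apr 11, Apr 14, Apr 15, Apr 16, Apr 17, Apr 18 — lands on Friday, 2031-04-18.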